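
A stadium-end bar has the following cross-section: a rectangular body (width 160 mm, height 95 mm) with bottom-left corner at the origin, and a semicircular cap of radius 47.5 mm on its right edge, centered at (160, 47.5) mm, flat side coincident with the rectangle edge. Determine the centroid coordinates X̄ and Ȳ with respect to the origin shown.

Part | A | x̄ᵢ | ȳᵢ | A·x̄ᵢ | A·ȳᵢ
rectangular body | 15200.00 | 80.00 | 47.50 | 1216000.00 | 722000.00
semicircular end | 3544.11 | 180.16 | 47.50 | 638505.39 | 168345.19
Σ | 18744.11 |  |  | 1854505.39 | 890345.19
X̄ = 1854505.39 / 18744.11 = 98.94 mm
Ȳ = 890345.19 / 18744.11 = 47.50 mm

X̄ = 98.94 mm, Ȳ = 47.50 mm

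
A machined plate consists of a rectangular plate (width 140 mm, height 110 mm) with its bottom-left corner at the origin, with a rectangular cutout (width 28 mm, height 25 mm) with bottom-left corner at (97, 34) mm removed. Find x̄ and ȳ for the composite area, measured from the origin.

plate: A = 140 × 110 = 15400.00, centroid at (70.00, 55.00).
hole: A = −(28 × 25) = -700.00, centroid at (111.00, 46.50).
ΣA = 14700.00 mm²
ΣAx̄ = (15400.00)(70.00) + (-700.00)(111.00) = 1000300.00 mm³
ΣAȳ = (15400.00)(55.00) + (-700.00)(46.50) = 814450.00 mm³
x̄ = 1000300.00 / 14700.00 = 68.05 mm
ȳ = 814450.00 / 14700.00 = 55.40 mm

x̄ = 68.05 mm, ȳ = 55.40 mm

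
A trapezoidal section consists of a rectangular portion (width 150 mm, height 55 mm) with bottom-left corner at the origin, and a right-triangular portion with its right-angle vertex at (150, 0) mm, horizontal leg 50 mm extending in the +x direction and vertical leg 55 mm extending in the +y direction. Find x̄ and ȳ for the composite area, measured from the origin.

x̄ = 88.10 mm, ȳ = 26.19 mm

rectangular portion: A = 150 × 55 = 8250.00, centroid at (75.00, 27.50).
triangular portion: A = ½·50·55 = 1375.00, centroid at (166.67, 18.33).
ΣA = 9625.00 mm²
ΣAx̄ = (8250.00)(75.00) + (1375.00)(166.67) = 847916.67 mm³
ΣAȳ = (8250.00)(27.50) + (1375.00)(18.33) = 252083.33 mm³
x̄ = 847916.67 / 9625.00 = 88.10 mm
ȳ = 252083.33 / 9625.00 = 26.19 mm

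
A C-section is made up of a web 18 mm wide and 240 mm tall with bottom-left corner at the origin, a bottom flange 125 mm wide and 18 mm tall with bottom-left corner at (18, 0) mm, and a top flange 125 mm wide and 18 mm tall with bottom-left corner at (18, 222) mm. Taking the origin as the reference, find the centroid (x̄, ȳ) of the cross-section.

x̄ = 45.48 mm, ȳ = 120.00 mm

web: A = 18 × 240 = 4320.00, centroid at (9.00, 120.00).
bottom flange: A = 125 × 18 = 2250.00, centroid at (80.50, 9.00).
top flange: A = 125 × 18 = 2250.00, centroid at (80.50, 231.00).
ΣA = 8820.00 mm²
ΣAx̄ = (4320.00)(9.00) + (2250.00)(80.50) + (2250.00)(80.50) = 401130.00 mm³
ΣAȳ = (4320.00)(120.00) + (2250.00)(9.00) + (2250.00)(231.00) = 1058400.00 mm³
x̄ = 401130.00 / 8820.00 = 45.48 mm
ȳ = 1058400.00 / 8820.00 = 120.00 mm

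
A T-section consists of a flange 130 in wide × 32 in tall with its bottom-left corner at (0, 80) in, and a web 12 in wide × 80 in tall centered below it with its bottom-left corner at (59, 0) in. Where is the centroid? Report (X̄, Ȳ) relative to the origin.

web: A = 12 × 80 = 960.00, centroid at (65.00, 40.00).
flange: A = 130 × 32 = 4160.00, centroid at (65.00, 96.00).
ΣA = 5120.00 in²
ΣAX̄ = (960.00)(65.00) + (4160.00)(65.00) = 332800.00 in³
ΣAȲ = (960.00)(40.00) + (4160.00)(96.00) = 437760.00 in³
X̄ = 332800.00 / 5120.00 = 65.00 in
Ȳ = 437760.00 / 5120.00 = 85.50 in

X̄ = 65.00 in, Ȳ = 85.50 in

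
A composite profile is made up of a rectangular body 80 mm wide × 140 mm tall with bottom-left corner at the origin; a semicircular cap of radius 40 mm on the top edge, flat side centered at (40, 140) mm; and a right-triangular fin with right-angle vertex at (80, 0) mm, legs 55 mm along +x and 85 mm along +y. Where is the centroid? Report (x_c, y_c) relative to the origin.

rectangular body: A = 80 × 140 = 11200.00, centroid at (40.00, 70.00).
semicircular top: A = ½π·40² = 2513.27, centroid at (40.00, 156.98).
triangular fin: A = ½·55·85 = 2337.50, centroid at (98.33, 28.33).
ΣA = 16050.77 mm², ΣAx_c = 778385.13 mm³, ΣAy_c = 1244754.21 mm³.
x_c = 778385.13/16050.77 = 48.50 mm; y_c = 1244754.21/16050.77 = 77.55 mm.

x_c = 48.50 mm, y_c = 77.55 mm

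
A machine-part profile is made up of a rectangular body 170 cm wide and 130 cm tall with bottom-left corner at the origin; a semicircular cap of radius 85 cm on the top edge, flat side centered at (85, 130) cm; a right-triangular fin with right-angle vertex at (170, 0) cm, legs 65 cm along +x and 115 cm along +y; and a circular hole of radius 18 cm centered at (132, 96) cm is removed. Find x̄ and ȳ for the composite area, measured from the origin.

Part | A | x̄ᵢ | ȳᵢ | A·x̄ᵢ | A·ȳᵢ
rectangular body | 22100.00 | 85.00 | 65.00 | 1878500.00 | 1436500.00
semicircular top | 11349.00 | 85.00 | 166.08 | 964665.29 | 1884787.12
triangular fin | 3737.50 | 191.67 | 38.33 | 716354.17 | 143270.83
hole | -1017.88 | 132.00 | 96.00 | -134359.63 | -97716.10
Σ | 36168.63 |  |  | 3425159.83 | 3366841.85
x̄ = 3425159.83 / 36168.63 = 94.70 cm
ȳ = 3366841.85 / 36168.63 = 93.09 cm

x̄ = 94.70 cm, ȳ = 93.09 cm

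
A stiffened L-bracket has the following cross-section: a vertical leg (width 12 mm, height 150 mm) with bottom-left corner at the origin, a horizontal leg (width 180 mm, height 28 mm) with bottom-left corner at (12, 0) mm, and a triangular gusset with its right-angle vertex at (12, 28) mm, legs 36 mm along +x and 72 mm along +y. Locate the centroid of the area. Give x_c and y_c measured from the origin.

Part | A | x̄ᵢ | ȳᵢ | A·x̄ᵢ | A·ȳᵢ
vertical leg | 1800.00 | 6.00 | 75.00 | 10800.00 | 135000.00
horizontal leg | 5040.00 | 102.00 | 14.00 | 514080.00 | 70560.00
gusset | 1296.00 | 24.00 | 52.00 | 31104.00 | 67392.00
Σ | 8136.00 |  |  | 555984.00 | 272952.00
x_c = 555984.00 / 8136.00 = 68.34 mm
y_c = 272952.00 / 8136.00 = 33.55 mm

x_c = 68.34 mm, y_c = 33.55 mm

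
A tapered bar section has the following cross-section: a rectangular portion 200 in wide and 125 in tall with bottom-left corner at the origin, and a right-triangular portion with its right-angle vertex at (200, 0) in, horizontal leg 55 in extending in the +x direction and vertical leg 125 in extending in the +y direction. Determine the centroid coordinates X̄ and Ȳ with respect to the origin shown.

Part | A | x̄ᵢ | ȳᵢ | A·x̄ᵢ | A·ȳᵢ
rectangular portion | 25000.00 | 100.00 | 62.50 | 2500000.00 | 1562500.00
triangular portion | 3437.50 | 218.33 | 41.67 | 750520.83 | 143229.17
Σ | 28437.50 |  |  | 3250520.83 | 1705729.17
X̄ = 3250520.83 / 28437.50 = 114.30 in
Ȳ = 1705729.17 / 28437.50 = 59.98 in

X̄ = 114.30 in, Ȳ = 59.98 in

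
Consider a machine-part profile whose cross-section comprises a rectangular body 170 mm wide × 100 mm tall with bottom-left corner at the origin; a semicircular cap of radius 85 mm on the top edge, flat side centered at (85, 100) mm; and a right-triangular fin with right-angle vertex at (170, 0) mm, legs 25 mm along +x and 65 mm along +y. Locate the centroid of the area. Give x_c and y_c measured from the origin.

x_c = 87.60 mm, y_c = 82.71 mm

rectangular body: A = 170 × 100 = 17000.00, centroid at (85.00, 50.00).
semicircular top: A = ½π·85² = 11349.00, centroid at (85.00, 136.08).
triangular fin: A = ½·25·65 = 812.50, centroid at (178.33, 21.67).
ΣA = 29161.50 mm²
ΣAx_c = (17000.00)(85.00) + (11349.00)(85.00) + (812.50)(178.33) = 2554561.13 mm³
ΣAy_c = (17000.00)(50.00) + (11349.00)(136.08) + (812.50)(21.67) = 2411921.18 mm³
x_c = 2554561.13 / 29161.50 = 87.60 mm
y_c = 2411921.18 / 29161.50 = 82.71 mm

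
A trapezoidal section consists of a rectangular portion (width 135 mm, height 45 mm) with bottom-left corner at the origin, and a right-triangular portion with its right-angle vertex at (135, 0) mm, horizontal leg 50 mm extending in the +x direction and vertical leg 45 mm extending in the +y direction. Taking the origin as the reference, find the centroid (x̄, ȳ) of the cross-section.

x̄ = 80.65 mm, ȳ = 21.33 mm

rectangular portion: A = 135 × 45 = 6075.00, centroid at (67.50, 22.50).
triangular portion: A = ½·50·45 = 1125.00, centroid at (151.67, 15.00).
ΣA = 7200.00 mm²
ΣAx̄ = (6075.00)(67.50) + (1125.00)(151.67) = 580687.50 mm³
ΣAȳ = (6075.00)(22.50) + (1125.00)(15.00) = 153562.50 mm³
x̄ = 580687.50 / 7200.00 = 80.65 mm
ȳ = 153562.50 / 7200.00 = 21.33 mm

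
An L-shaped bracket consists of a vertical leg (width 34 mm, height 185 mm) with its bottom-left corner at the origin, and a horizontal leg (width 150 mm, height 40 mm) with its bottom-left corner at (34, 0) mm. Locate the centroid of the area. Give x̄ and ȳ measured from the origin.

x̄ = 61.91 mm, ȳ = 57.11 mm

vertical leg: A = 34 × 185 = 6290.00, centroid at (17.00, 92.50).
horizontal leg: A = 150 × 40 = 6000.00, centroid at (109.00, 20.00).
ΣA = 12290.00 mm²
ΣAx̄ = (6290.00)(17.00) + (6000.00)(109.00) = 760930.00 mm³
ΣAȳ = (6290.00)(92.50) + (6000.00)(20.00) = 701825.00 mm³
x̄ = 760930.00 / 12290.00 = 61.91 mm
ȳ = 701825.00 / 12290.00 = 57.11 mm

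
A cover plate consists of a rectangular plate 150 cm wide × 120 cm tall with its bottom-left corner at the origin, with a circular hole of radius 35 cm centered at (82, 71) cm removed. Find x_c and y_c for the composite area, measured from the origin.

plate: A = 150 × 120 = 18000.00, centroid at (75.00, 60.00).
hole: A = −π·35² = -3848.45, centroid at (82.00, 71.00).
ΣA = 14151.55 cm², ΣAx_c = 1034427.02 cm³, ΣAy_c = 806759.98 cm³.
x_c = 1034427.02/14151.55 = 73.10 cm; y_c = 806759.98/14151.55 = 57.01 cm.

x_c = 73.10 cm, y_c = 57.01 cm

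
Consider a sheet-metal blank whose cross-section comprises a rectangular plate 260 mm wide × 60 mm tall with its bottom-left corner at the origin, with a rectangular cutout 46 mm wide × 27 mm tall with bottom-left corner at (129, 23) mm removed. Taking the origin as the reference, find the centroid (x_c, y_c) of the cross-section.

Part | A | x̄ᵢ | ȳᵢ | A·x̄ᵢ | A·ȳᵢ
plate | 15600.00 | 130.00 | 30.00 | 2028000.00 | 468000.00
hole | -1242.00 | 152.00 | 36.50 | -188784.00 | -45333.00
Σ | 14358.00 |  |  | 1839216.00 | 422667.00
x_c = 1839216.00 / 14358.00 = 128.10 mm
y_c = 422667.00 / 14358.00 = 29.44 mm

x_c = 128.10 mm, y_c = 29.44 mm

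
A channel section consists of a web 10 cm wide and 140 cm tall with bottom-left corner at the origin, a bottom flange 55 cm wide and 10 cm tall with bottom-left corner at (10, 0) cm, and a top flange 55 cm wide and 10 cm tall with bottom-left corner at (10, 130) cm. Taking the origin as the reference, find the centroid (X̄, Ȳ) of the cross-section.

web: A = 10 × 140 = 1400.00, centroid at (5.00, 70.00).
bottom flange: A = 55 × 10 = 550.00, centroid at (37.50, 5.00).
top flange: A = 55 × 10 = 550.00, centroid at (37.50, 135.00).
ΣA = 2500.00 cm²
ΣAX̄ = (1400.00)(5.00) + (550.00)(37.50) + (550.00)(37.50) = 48250.00 cm³
ΣAȲ = (1400.00)(70.00) + (550.00)(5.00) + (550.00)(135.00) = 175000.00 cm³
X̄ = 48250.00 / 2500.00 = 19.30 cm
Ȳ = 175000.00 / 2500.00 = 70.00 cm

X̄ = 19.30 cm, Ȳ = 70.00 cm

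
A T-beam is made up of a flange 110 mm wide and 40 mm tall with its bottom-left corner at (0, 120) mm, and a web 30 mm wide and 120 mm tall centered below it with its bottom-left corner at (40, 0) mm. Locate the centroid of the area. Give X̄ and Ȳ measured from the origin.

X̄ = 55.00 mm, Ȳ = 104.00 mm

web: A = 30 × 120 = 3600.00, centroid at (55.00, 60.00).
flange: A = 110 × 40 = 4400.00, centroid at (55.00, 140.00).
ΣA = 8000.00 mm², ΣAX̄ = 440000.00 mm³, ΣAȲ = 832000.00 mm³.
X̄ = 440000.00/8000.00 = 55.00 mm; Ȳ = 832000.00/8000.00 = 104.00 mm.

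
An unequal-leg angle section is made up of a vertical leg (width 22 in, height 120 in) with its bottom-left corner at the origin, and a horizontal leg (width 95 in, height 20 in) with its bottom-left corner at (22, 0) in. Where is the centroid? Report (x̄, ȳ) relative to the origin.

x̄ = 35.48 in, ȳ = 39.07 in

Part | A | x̄ᵢ | ȳᵢ | A·x̄ᵢ | A·ȳᵢ
vertical leg | 2640.00 | 11.00 | 60.00 | 29040.00 | 158400.00
horizontal leg | 1900.00 | 69.50 | 10.00 | 132050.00 | 19000.00
Σ | 4540.00 |  |  | 161090.00 | 177400.00
x̄ = 161090.00 / 4540.00 = 35.48 in
ȳ = 177400.00 / 4540.00 = 39.07 in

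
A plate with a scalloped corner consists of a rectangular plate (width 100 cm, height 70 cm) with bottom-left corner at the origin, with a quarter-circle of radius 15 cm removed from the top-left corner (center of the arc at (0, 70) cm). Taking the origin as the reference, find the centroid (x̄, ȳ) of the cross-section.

x̄ = 51.13 cm, ȳ = 34.26 cm

plate: A = 100 × 70 = 7000.00, centroid at (50.00, 35.00).
removed quarter-circle: A = −¼π·15² = -176.71, centroid at (6.37, 63.63).
ΣA = 6823.29 cm², ΣAx̄ = 348875.00 cm³, ΣAȳ = 233754.98 cm³.
x̄ = 348875.00/6823.29 = 51.13 cm; ȳ = 233754.98/6823.29 = 34.26 cm.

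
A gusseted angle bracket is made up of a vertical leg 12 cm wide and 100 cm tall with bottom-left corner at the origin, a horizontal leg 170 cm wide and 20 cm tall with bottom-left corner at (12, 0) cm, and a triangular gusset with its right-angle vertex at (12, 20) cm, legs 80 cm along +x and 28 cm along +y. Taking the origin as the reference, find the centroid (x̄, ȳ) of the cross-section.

x̄ = 66.49 cm, ȳ = 22.18 cm

vertical leg: A = 12 × 100 = 1200.00, centroid at (6.00, 50.00).
horizontal leg: A = 170 × 20 = 3400.00, centroid at (97.00, 10.00).
gusset: A = ½·80·28 = 1120.00, centroid at (38.67, 29.33).
ΣA = 5720.00 cm²
ΣAx̄ = (1200.00)(6.00) + (3400.00)(97.00) + (1120.00)(38.67) = 380306.67 cm³
ΣAȳ = (1200.00)(50.00) + (3400.00)(10.00) + (1120.00)(29.33) = 126853.33 cm³
x̄ = 380306.67 / 5720.00 = 66.49 cm
ȳ = 126853.33 / 5720.00 = 22.18 cm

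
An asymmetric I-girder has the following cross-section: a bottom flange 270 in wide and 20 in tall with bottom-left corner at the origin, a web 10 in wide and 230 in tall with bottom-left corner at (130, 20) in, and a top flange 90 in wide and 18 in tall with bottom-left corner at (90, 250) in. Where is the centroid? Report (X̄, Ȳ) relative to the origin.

bottom flange: A = 270 × 20 = 5400.00, centroid at (135.00, 10.00).
web: A = 10 × 230 = 2300.00, centroid at (135.00, 135.00).
top flange: A = 90 × 18 = 1620.00, centroid at (135.00, 259.00).
ΣA = 9320.00 in², ΣAX̄ = 1258200.00 in³, ΣAȲ = 784080.00 in³.
X̄ = 1258200.00/9320.00 = 135.00 in; Ȳ = 784080.00/9320.00 = 84.13 in.

X̄ = 135.00 in, Ȳ = 84.13 in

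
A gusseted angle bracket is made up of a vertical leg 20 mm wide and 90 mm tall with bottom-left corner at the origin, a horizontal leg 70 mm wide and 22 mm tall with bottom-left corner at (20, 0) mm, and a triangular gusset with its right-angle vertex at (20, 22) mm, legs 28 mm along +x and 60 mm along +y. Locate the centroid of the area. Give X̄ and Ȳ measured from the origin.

X̄ = 30.46 mm, Ȳ = 31.87 mm

vertical leg: A = 20 × 90 = 1800.00, centroid at (10.00, 45.00).
horizontal leg: A = 70 × 22 = 1540.00, centroid at (55.00, 11.00).
gusset: A = ½·28·60 = 840.00, centroid at (29.33, 42.00).
ΣA = 4180.00 mm²
ΣAX̄ = (1800.00)(10.00) + (1540.00)(55.00) + (840.00)(29.33) = 127340.00 mm³
ΣAȲ = (1800.00)(45.00) + (1540.00)(11.00) + (840.00)(42.00) = 133220.00 mm³
X̄ = 127340.00 / 4180.00 = 30.46 mm
Ȳ = 133220.00 / 4180.00 = 31.87 mm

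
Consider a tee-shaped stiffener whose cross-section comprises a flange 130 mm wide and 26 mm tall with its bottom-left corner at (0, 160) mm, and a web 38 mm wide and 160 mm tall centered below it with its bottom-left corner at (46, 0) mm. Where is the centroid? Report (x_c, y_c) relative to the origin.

x_c = 65.00 mm, y_c = 113.23 mm

Part | A | x̄ᵢ | ȳᵢ | A·x̄ᵢ | A·ȳᵢ
web | 6080.00 | 65.00 | 80.00 | 395200.00 | 486400.00
flange | 3380.00 | 65.00 | 173.00 | 219700.00 | 584740.00
Σ | 9460.00 |  |  | 614900.00 | 1071140.00
x_c = 614900.00 / 9460.00 = 65.00 mm
y_c = 1071140.00 / 9460.00 = 113.23 mm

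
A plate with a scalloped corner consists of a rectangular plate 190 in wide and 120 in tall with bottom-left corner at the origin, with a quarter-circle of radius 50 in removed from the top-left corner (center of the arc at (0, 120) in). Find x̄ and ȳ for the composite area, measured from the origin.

plate: A = 190 × 120 = 22800.00, centroid at (95.00, 60.00).
removed quarter-circle: A = −¼π·50² = -1963.50, centroid at (21.22, 98.78).
ΣA = 20836.50 in²
ΣAx̄ = (22800.00)(95.00) + (-1963.50)(21.22) = 2124333.33 in³
ΣAȳ = (22800.00)(60.00) + (-1963.50)(98.78) = 1174047.22 in³
x̄ = 2124333.33 / 20836.50 = 101.95 in
ȳ = 1174047.22 / 20836.50 = 56.35 in

x̄ = 101.95 in, ȳ = 56.35 in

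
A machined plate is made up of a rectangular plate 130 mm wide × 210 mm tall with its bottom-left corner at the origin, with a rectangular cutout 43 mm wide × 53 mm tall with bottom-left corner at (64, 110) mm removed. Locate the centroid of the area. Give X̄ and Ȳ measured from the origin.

plate: A = 130 × 210 = 27300.00, centroid at (65.00, 105.00).
hole: A = −(43 × 53) = -2279.00, centroid at (85.50, 136.50).
ΣA = 25021.00 mm²
ΣAX̄ = (27300.00)(65.00) + (-2279.00)(85.50) = 1579645.50 mm³
ΣAȲ = (27300.00)(105.00) + (-2279.00)(136.50) = 2555416.50 mm³
X̄ = 1579645.50 / 25021.00 = 63.13 mm
Ȳ = 2555416.50 / 25021.00 = 102.13 mm

X̄ = 63.13 mm, Ȳ = 102.13 mm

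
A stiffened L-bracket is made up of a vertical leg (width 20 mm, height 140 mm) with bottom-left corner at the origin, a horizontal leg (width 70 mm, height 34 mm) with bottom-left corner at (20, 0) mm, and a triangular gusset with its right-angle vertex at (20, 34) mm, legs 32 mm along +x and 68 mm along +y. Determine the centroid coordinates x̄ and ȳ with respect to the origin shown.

vertical leg: A = 20 × 140 = 2800.00, centroid at (10.00, 70.00).
horizontal leg: A = 70 × 34 = 2380.00, centroid at (55.00, 17.00).
gusset: A = ½·32·68 = 1088.00, centroid at (30.67, 56.67).
ΣA = 6268.00 mm², ΣAx̄ = 192265.33 mm³, ΣAȳ = 298113.33 mm³.
x̄ = 192265.33/6268.00 = 30.67 mm; ȳ = 298113.33/6268.00 = 47.56 mm.

x̄ = 30.67 mm, ȳ = 47.56 mm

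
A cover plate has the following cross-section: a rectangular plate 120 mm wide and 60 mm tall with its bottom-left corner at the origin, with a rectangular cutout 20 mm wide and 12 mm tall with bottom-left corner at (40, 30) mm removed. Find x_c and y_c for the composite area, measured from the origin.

x_c = 60.34 mm, y_c = 29.79 mm

Part | A | x̄ᵢ | ȳᵢ | A·x̄ᵢ | A·ȳᵢ
plate | 7200.00 | 60.00 | 30.00 | 432000.00 | 216000.00
hole | -240.00 | 50.00 | 36.00 | -12000.00 | -8640.00
Σ | 6960.00 |  |  | 420000.00 | 207360.00
x_c = 420000.00 / 6960.00 = 60.34 mm
y_c = 207360.00 / 6960.00 = 29.79 mm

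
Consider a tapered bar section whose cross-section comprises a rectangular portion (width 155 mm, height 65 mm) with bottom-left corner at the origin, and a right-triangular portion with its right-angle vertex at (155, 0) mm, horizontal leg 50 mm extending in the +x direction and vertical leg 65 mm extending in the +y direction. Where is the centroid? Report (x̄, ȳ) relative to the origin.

x̄ = 90.58 mm, ȳ = 31.00 mm

Part | A | x̄ᵢ | ȳᵢ | A·x̄ᵢ | A·ȳᵢ
rectangular portion | 10075.00 | 77.50 | 32.50 | 780812.50 | 327437.50
triangular portion | 1625.00 | 171.67 | 21.67 | 278958.33 | 35208.33
Σ | 11700.00 |  |  | 1059770.83 | 362645.83
x̄ = 1059770.83 / 11700.00 = 90.58 mm
ȳ = 362645.83 / 11700.00 = 31.00 mm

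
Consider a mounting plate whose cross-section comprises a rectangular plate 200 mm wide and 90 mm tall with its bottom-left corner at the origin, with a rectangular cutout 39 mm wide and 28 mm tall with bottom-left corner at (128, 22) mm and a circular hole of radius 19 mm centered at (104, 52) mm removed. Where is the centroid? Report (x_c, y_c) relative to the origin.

x_c = 96.42 mm, y_c = 45.12 mm

plate: A = 200 × 90 = 18000.00, centroid at (100.00, 45.00).
hole 1: A = −(39 × 28) = -1092.00, centroid at (147.50, 36.00).
hole 2: A = −π·19² = -1134.11, centroid at (104.00, 52.00).
ΣA = 15773.89 mm², ΣAx_c = 1520982.05 mm³, ΣAy_c = 711714.02 mm³.
x_c = 1520982.05/15773.89 = 96.42 mm; y_c = 711714.02/15773.89 = 45.12 mm.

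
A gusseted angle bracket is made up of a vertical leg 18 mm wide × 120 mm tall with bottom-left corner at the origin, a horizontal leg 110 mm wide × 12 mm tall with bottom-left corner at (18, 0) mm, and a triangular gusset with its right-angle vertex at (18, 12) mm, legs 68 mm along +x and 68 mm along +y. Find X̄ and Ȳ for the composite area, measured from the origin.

X̄ = 36.23 mm, Ȳ = 37.58 mm

Part | A | x̄ᵢ | ȳᵢ | A·x̄ᵢ | A·ȳᵢ
vertical leg | 2160.00 | 9.00 | 60.00 | 19440.00 | 129600.00
horizontal leg | 1320.00 | 73.00 | 6.00 | 96360.00 | 7920.00
gusset | 2312.00 | 40.67 | 34.67 | 94021.33 | 80149.33
Σ | 5792.00 |  |  | 209821.33 | 217669.33
X̄ = 209821.33 / 5792.00 = 36.23 mm
Ȳ = 217669.33 / 5792.00 = 37.58 mm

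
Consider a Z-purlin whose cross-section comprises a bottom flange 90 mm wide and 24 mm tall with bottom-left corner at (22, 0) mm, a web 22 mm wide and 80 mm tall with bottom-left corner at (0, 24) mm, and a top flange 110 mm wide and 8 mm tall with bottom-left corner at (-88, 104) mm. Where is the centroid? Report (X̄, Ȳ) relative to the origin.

X̄ = 28.13 mm, Ȳ = 48.67 mm

Part | A | x̄ᵢ | ȳᵢ | A·x̄ᵢ | A·ȳᵢ
bottom flange | 2160.00 | 67.00 | 12.00 | 144720.00 | 25920.00
web | 1760.00 | 11.00 | 64.00 | 19360.00 | 112640.00
top flange | 880.00 | -33.00 | 108.00 | -29040.00 | 95040.00
Σ | 4800.00 |  |  | 135040.00 | 233600.00
X̄ = 135040.00 / 4800.00 = 28.13 mm
Ȳ = 233600.00 / 4800.00 = 48.67 mm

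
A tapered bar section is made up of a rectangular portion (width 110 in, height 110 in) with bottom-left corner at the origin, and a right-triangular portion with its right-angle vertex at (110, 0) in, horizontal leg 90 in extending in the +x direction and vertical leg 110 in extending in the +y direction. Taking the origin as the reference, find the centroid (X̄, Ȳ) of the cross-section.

X̄ = 79.68 in, Ȳ = 49.68 in

Part | A | x̄ᵢ | ȳᵢ | A·x̄ᵢ | A·ȳᵢ
rectangular portion | 12100.00 | 55.00 | 55.00 | 665500.00 | 665500.00
triangular portion | 4950.00 | 140.00 | 36.67 | 693000.00 | 181500.00
Σ | 17050.00 |  |  | 1358500.00 | 847000.00
X̄ = 1358500.00 / 17050.00 = 79.68 in
Ȳ = 847000.00 / 17050.00 = 49.68 in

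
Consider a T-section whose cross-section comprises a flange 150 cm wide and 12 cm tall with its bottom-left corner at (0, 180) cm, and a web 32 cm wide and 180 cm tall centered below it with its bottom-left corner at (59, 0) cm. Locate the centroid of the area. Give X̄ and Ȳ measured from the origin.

Part | A | x̄ᵢ | ȳᵢ | A·x̄ᵢ | A·ȳᵢ
web | 5760.00 | 75.00 | 90.00 | 432000.00 | 518400.00
flange | 1800.00 | 75.00 | 186.00 | 135000.00 | 334800.00
Σ | 7560.00 |  |  | 567000.00 | 853200.00
X̄ = 567000.00 / 7560.00 = 75.00 cm
Ȳ = 853200.00 / 7560.00 = 112.86 cm

X̄ = 75.00 cm, Ȳ = 112.86 cm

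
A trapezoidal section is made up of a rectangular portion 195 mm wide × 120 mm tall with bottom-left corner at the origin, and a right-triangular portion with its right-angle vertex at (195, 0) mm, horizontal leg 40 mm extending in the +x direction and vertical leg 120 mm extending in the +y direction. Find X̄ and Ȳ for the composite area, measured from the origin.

X̄ = 107.81 mm, Ȳ = 58.14 mm

rectangular portion: A = 195 × 120 = 23400.00, centroid at (97.50, 60.00).
triangular portion: A = ½·40·120 = 2400.00, centroid at (208.33, 40.00).
ΣA = 25800.00 mm²
ΣAX̄ = (23400.00)(97.50) + (2400.00)(208.33) = 2781500.00 mm³
ΣAȲ = (23400.00)(60.00) + (2400.00)(40.00) = 1500000.00 mm³
X̄ = 2781500.00 / 25800.00 = 107.81 mm
Ȳ = 1500000.00 / 25800.00 = 58.14 mm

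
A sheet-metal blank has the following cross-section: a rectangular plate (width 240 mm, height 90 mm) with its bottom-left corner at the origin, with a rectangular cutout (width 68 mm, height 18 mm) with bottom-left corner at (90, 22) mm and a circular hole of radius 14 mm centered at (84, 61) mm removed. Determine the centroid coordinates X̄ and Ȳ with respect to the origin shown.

Part | A | x̄ᵢ | ȳᵢ | A·x̄ᵢ | A·ȳᵢ
plate | 21600.00 | 120.00 | 45.00 | 2592000.00 | 972000.00
hole 1 | -1224.00 | 124.00 | 31.00 | -151776.00 | -37944.00
hole 2 | -615.75 | 84.00 | 61.00 | -51723.18 | -37560.88
Σ | 19760.25 |  |  | 2388500.82 | 896495.12
X̄ = 2388500.82 / 19760.25 = 120.87 mm
Ȳ = 896495.12 / 19760.25 = 45.37 mm

X̄ = 120.87 mm, Ȳ = 45.37 mm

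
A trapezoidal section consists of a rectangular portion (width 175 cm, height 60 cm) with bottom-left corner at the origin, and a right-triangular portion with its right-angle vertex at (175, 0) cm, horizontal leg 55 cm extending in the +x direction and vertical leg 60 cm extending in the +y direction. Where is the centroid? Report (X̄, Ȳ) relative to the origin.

rectangular portion: A = 175 × 60 = 10500.00, centroid at (87.50, 30.00).
triangular portion: A = ½·55·60 = 1650.00, centroid at (193.33, 20.00).
ΣA = 12150.00 cm², ΣAX̄ = 1237750.00 cm³, ΣAȲ = 348000.00 cm³.
X̄ = 1237750.00/12150.00 = 101.87 cm; Ȳ = 348000.00/12150.00 = 28.64 cm.

X̄ = 101.87 cm, Ȳ = 28.64 cm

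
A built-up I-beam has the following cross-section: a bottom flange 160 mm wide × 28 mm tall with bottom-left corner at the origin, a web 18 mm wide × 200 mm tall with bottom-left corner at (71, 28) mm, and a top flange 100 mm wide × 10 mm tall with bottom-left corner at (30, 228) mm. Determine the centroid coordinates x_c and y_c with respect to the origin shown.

bottom flange: A = 160 × 28 = 4480.00, centroid at (80.00, 14.00).
web: A = 18 × 200 = 3600.00, centroid at (80.00, 128.00).
top flange: A = 100 × 10 = 1000.00, centroid at (80.00, 233.00).
ΣA = 9080.00 mm²
ΣAx_c = (4480.00)(80.00) + (3600.00)(80.00) + (1000.00)(80.00) = 726400.00 mm³
ΣAy_c = (4480.00)(14.00) + (3600.00)(128.00) + (1000.00)(233.00) = 756520.00 mm³
x_c = 726400.00 / 9080.00 = 80.00 mm
y_c = 756520.00 / 9080.00 = 83.32 mm

x_c = 80.00 mm, y_c = 83.32 mm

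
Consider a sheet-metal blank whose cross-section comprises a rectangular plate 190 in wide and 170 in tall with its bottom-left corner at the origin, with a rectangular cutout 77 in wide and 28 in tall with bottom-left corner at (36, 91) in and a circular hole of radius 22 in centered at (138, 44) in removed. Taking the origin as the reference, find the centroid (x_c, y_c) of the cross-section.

x_c = 94.26 in, y_c = 85.67 in

Part | A | x̄ᵢ | ȳᵢ | A·x̄ᵢ | A·ȳᵢ
plate | 32300.00 | 95.00 | 85.00 | 3068500.00 | 2745500.00
hole 1 | -2156.00 | 74.50 | 105.00 | -160622.00 | -226380.00
hole 2 | -1520.53 | 138.00 | 44.00 | -209833.26 | -66903.36
Σ | 28623.47 |  |  | 2698044.74 | 2452216.64
x_c = 2698044.74 / 28623.47 = 94.26 in
y_c = 2452216.64 / 28623.47 = 85.67 in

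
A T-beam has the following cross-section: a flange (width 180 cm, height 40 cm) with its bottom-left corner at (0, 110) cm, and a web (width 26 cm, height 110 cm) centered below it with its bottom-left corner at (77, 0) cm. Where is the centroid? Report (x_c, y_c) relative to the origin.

x_c = 90.00 cm, y_c = 108.68 cm

web: A = 26 × 110 = 2860.00, centroid at (90.00, 55.00).
flange: A = 180 × 40 = 7200.00, centroid at (90.00, 130.00).
ΣA = 10060.00 cm²
ΣAx_c = (2860.00)(90.00) + (7200.00)(90.00) = 905400.00 cm³
ΣAy_c = (2860.00)(55.00) + (7200.00)(130.00) = 1093300.00 cm³
x_c = 905400.00 / 10060.00 = 90.00 cm
y_c = 1093300.00 / 10060.00 = 108.68 cm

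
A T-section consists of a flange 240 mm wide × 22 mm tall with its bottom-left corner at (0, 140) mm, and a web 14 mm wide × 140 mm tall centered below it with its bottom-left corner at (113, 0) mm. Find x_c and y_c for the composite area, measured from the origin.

Part | A | x̄ᵢ | ȳᵢ | A·x̄ᵢ | A·ȳᵢ
web | 1960.00 | 120.00 | 70.00 | 235200.00 | 137200.00
flange | 5280.00 | 120.00 | 151.00 | 633600.00 | 797280.00
Σ | 7240.00 |  |  | 868800.00 | 934480.00
x_c = 868800.00 / 7240.00 = 120.00 mm
y_c = 934480.00 / 7240.00 = 129.07 mm

x_c = 120.00 mm, y_c = 129.07 mm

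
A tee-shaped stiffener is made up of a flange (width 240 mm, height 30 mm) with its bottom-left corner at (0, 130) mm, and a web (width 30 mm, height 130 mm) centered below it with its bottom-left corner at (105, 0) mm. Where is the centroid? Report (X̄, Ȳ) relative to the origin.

Part | A | x̄ᵢ | ȳᵢ | A·x̄ᵢ | A·ȳᵢ
web | 3900.00 | 120.00 | 65.00 | 468000.00 | 253500.00
flange | 7200.00 | 120.00 | 145.00 | 864000.00 | 1044000.00
Σ | 11100.00 |  |  | 1332000.00 | 1297500.00
X̄ = 1332000.00 / 11100.00 = 120.00 mm
Ȳ = 1297500.00 / 11100.00 = 116.89 mm

X̄ = 120.00 mm, Ȳ = 116.89 mm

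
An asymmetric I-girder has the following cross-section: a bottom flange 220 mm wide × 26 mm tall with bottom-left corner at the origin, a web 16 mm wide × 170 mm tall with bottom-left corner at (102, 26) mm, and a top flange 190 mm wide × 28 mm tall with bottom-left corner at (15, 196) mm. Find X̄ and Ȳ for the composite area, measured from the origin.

bottom flange: A = 220 × 26 = 5720.00, centroid at (110.00, 13.00).
web: A = 16 × 170 = 2720.00, centroid at (110.00, 111.00).
top flange: A = 190 × 28 = 5320.00, centroid at (110.00, 210.00).
ΣA = 13760.00 mm², ΣAX̄ = 1513600.00 mm³, ΣAȲ = 1493480.00 mm³.
X̄ = 1513600.00/13760.00 = 110.00 mm; Ȳ = 1493480.00/13760.00 = 108.54 mm.

X̄ = 110.00 mm, Ȳ = 108.54 mm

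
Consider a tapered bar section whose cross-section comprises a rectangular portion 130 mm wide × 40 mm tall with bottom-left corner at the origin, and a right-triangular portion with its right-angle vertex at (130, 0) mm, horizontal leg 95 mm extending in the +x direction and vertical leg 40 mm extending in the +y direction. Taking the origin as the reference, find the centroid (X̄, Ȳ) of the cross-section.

X̄ = 90.87 mm, Ȳ = 18.22 mm

rectangular portion: A = 130 × 40 = 5200.00, centroid at (65.00, 20.00).
triangular portion: A = ½·95·40 = 1900.00, centroid at (161.67, 13.33).
ΣA = 7100.00 mm², ΣAX̄ = 645166.67 mm³, ΣAȲ = 129333.33 mm³.
X̄ = 645166.67/7100.00 = 90.87 mm; Ȳ = 129333.33/7100.00 = 18.22 mm.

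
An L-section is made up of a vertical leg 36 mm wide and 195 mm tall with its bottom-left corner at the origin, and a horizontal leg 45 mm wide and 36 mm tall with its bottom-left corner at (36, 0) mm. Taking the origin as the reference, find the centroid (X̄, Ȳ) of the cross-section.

Part | A | x̄ᵢ | ȳᵢ | A·x̄ᵢ | A·ȳᵢ
vertical leg | 7020.00 | 18.00 | 97.50 | 126360.00 | 684450.00
horizontal leg | 1620.00 | 58.50 | 18.00 | 94770.00 | 29160.00
Σ | 8640.00 |  |  | 221130.00 | 713610.00
X̄ = 221130.00 / 8640.00 = 25.59 mm
Ȳ = 713610.00 / 8640.00 = 82.59 mm

X̄ = 25.59 mm, Ȳ = 82.59 mm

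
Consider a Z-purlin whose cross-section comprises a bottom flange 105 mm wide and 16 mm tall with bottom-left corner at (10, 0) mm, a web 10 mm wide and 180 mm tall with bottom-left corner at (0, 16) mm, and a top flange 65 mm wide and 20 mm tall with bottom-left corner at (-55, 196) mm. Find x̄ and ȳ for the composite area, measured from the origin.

Part | A | x̄ᵢ | ȳᵢ | A·x̄ᵢ | A·ȳᵢ
bottom flange | 1680.00 | 62.50 | 8.00 | 105000.00 | 13440.00
web | 1800.00 | 5.00 | 106.00 | 9000.00 | 190800.00
top flange | 1300.00 | -22.50 | 206.00 | -29250.00 | 267800.00
Σ | 4780.00 |  |  | 84750.00 | 472040.00
x̄ = 84750.00 / 4780.00 = 17.73 mm
ȳ = 472040.00 / 4780.00 = 98.75 mm

x̄ = 17.73 mm, ȳ = 98.75 mm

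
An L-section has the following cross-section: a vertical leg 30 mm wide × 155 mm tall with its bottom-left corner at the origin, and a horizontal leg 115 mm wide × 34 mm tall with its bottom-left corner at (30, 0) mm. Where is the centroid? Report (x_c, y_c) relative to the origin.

x_c = 48.12 mm, y_c = 49.87 mm

vertical leg: A = 30 × 155 = 4650.00, centroid at (15.00, 77.50).
horizontal leg: A = 115 × 34 = 3910.00, centroid at (87.50, 17.00).
ΣA = 8560.00 mm², ΣAx_c = 411875.00 mm³, ΣAy_c = 426845.00 mm³.
x_c = 411875.00/8560.00 = 48.12 mm; y_c = 426845.00/8560.00 = 49.87 mm.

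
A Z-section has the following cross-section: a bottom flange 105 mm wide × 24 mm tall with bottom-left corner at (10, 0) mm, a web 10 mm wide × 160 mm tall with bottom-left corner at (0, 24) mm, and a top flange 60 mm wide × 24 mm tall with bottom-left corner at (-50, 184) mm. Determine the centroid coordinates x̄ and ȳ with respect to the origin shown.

bottom flange: A = 105 × 24 = 2520.00, centroid at (62.50, 12.00).
web: A = 10 × 160 = 1600.00, centroid at (5.00, 104.00).
top flange: A = 60 × 24 = 1440.00, centroid at (-20.00, 196.00).
ΣA = 5560.00 mm², ΣAx̄ = 136700.00 mm³, ΣAȳ = 478880.00 mm³.
x̄ = 136700.00/5560.00 = 24.59 mm; ȳ = 478880.00/5560.00 = 86.13 mm.

x̄ = 24.59 mm, ȳ = 86.13 mm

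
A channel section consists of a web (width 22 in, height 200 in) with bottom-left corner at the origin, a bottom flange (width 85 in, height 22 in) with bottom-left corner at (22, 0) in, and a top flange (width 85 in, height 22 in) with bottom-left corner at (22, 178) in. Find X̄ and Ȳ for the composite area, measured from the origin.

web: A = 22 × 200 = 4400.00, centroid at (11.00, 100.00).
bottom flange: A = 85 × 22 = 1870.00, centroid at (64.50, 11.00).
top flange: A = 85 × 22 = 1870.00, centroid at (64.50, 189.00).
ΣA = 8140.00 in²
ΣAX̄ = (4400.00)(11.00) + (1870.00)(64.50) + (1870.00)(64.50) = 289630.00 in³
ΣAȲ = (4400.00)(100.00) + (1870.00)(11.00) + (1870.00)(189.00) = 814000.00 in³
X̄ = 289630.00 / 8140.00 = 35.58 in
Ȳ = 814000.00 / 8140.00 = 100.00 in

X̄ = 35.58 in, Ȳ = 100.00 in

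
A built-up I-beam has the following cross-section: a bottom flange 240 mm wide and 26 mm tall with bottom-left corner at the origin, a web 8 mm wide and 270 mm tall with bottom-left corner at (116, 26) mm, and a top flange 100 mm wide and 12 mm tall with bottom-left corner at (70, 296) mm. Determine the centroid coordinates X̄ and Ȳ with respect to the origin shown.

X̄ = 120.00 mm, Ȳ = 82.42 mm

Part | A | x̄ᵢ | ȳᵢ | A·x̄ᵢ | A·ȳᵢ
bottom flange | 6240.00 | 120.00 | 13.00 | 748800.00 | 81120.00
web | 2160.00 | 120.00 | 161.00 | 259200.00 | 347760.00
top flange | 1200.00 | 120.00 | 302.00 | 144000.00 | 362400.00
Σ | 9600.00 |  |  | 1152000.00 | 791280.00
X̄ = 1152000.00 / 9600.00 = 120.00 mm
Ȳ = 791280.00 / 9600.00 = 82.42 mm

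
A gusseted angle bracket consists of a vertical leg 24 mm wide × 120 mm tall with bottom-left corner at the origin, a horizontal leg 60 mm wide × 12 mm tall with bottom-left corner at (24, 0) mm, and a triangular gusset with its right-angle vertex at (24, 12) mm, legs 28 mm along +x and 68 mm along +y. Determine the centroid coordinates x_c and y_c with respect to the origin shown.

vertical leg: A = 24 × 120 = 2880.00, centroid at (12.00, 60.00).
horizontal leg: A = 60 × 12 = 720.00, centroid at (54.00, 6.00).
gusset: A = ½·28·68 = 952.00, centroid at (33.33, 34.67).
ΣA = 4552.00 mm², ΣAx_c = 105173.33 mm³, ΣAy_c = 210122.67 mm³.
x_c = 105173.33/4552.00 = 23.10 mm; y_c = 210122.67/4552.00 = 46.16 mm.

x_c = 23.10 mm, y_c = 46.16 mm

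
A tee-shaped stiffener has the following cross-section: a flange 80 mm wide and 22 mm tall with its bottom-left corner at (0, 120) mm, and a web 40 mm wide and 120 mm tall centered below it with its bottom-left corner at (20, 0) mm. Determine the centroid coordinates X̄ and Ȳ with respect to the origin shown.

X̄ = 40.00 mm, Ȳ = 79.05 mm

web: A = 40 × 120 = 4800.00, centroid at (40.00, 60.00).
flange: A = 80 × 22 = 1760.00, centroid at (40.00, 131.00).
ΣA = 6560.00 mm², ΣAX̄ = 262400.00 mm³, ΣAȲ = 518560.00 mm³.
X̄ = 262400.00/6560.00 = 40.00 mm; Ȳ = 518560.00/6560.00 = 79.05 mm.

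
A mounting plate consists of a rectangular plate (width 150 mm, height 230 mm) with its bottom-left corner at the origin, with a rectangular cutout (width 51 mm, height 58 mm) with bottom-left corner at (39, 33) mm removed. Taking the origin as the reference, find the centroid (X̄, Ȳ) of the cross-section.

plate: A = 150 × 230 = 34500.00, centroid at (75.00, 115.00).
hole: A = −(51 × 58) = -2958.00, centroid at (64.50, 62.00).
ΣA = 31542.00 mm², ΣAX̄ = 2396709.00 mm³, ΣAȲ = 3784104.00 mm³.
X̄ = 2396709.00/31542.00 = 75.98 mm; Ȳ = 3784104.00/31542.00 = 119.97 mm.

X̄ = 75.98 mm, Ȳ = 119.97 mm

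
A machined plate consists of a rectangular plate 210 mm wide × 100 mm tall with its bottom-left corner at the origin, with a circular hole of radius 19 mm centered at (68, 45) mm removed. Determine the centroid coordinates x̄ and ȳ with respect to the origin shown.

Part | A | x̄ᵢ | ȳᵢ | A·x̄ᵢ | A·ȳᵢ
plate | 21000.00 | 105.00 | 50.00 | 2205000.00 | 1050000.00
hole | -1134.11 | 68.00 | 45.00 | -77119.82 | -51035.17
Σ | 19865.89 |  |  | 2127880.18 | 998964.83
x̄ = 2127880.18 / 19865.89 = 107.11 mm
ȳ = 998964.83 / 19865.89 = 50.29 mm

x̄ = 107.11 mm, ȳ = 50.29 mm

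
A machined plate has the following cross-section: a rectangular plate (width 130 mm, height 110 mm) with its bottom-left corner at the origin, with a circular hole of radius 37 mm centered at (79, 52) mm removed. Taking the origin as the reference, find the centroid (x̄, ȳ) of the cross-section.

x̄ = 58.98 mm, ȳ = 56.29 mm

plate: A = 130 × 110 = 14300.00, centroid at (65.00, 55.00).
hole: A = −π·37² = -4300.84, centroid at (79.00, 52.00).
ΣA = 9999.16 mm², ΣAx̄ = 589733.61 mm³, ΣAȳ = 562856.30 mm³.
x̄ = 589733.61/9999.16 = 58.98 mm; ȳ = 562856.30/9999.16 = 56.29 mm.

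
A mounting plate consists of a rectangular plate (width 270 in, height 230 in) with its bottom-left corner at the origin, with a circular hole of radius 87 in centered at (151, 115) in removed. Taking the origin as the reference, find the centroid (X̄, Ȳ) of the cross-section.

X̄ = 125.07 in, Ȳ = 115.00 in

plate: A = 270 × 230 = 62100.00, centroid at (135.00, 115.00).
hole: A = −π·87² = -23778.71, centroid at (151.00, 115.00).
ΣA = 38321.29 in², ΣAX̄ = 4792914.07 in³, ΣAȲ = 4406947.80 in³.
X̄ = 4792914.07/38321.29 = 125.07 in; Ȳ = 4406947.80/38321.29 = 115.00 in.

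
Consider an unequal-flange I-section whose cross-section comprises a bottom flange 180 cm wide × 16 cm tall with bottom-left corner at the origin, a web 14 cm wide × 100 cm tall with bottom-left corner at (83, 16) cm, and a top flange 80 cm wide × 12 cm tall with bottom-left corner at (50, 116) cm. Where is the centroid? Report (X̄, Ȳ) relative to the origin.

X̄ = 90.00 cm, Ȳ = 44.38 cm

Part | A | x̄ᵢ | ȳᵢ | A·x̄ᵢ | A·ȳᵢ
bottom flange | 2880.00 | 90.00 | 8.00 | 259200.00 | 23040.00
web | 1400.00 | 90.00 | 66.00 | 126000.00 | 92400.00
top flange | 960.00 | 90.00 | 122.00 | 86400.00 | 117120.00
Σ | 5240.00 |  |  | 471600.00 | 232560.00
X̄ = 471600.00 / 5240.00 = 90.00 cm
Ȳ = 232560.00 / 5240.00 = 44.38 cm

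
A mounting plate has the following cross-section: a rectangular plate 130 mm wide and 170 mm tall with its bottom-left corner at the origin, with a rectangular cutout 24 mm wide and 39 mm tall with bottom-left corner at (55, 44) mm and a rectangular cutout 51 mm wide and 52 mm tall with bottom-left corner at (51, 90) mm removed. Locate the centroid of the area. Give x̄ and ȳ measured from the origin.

plate: A = 130 × 170 = 22100.00, centroid at (65.00, 85.00).
hole 1: A = −(24 × 39) = -936.00, centroid at (67.00, 63.50).
hole 2: A = −(51 × 52) = -2652.00, centroid at (76.50, 116.00).
ΣA = 18512.00 mm²
ΣAx̄ = (22100.00)(65.00) + (-936.00)(67.00) + (-2652.00)(76.50) = 1170910.00 mm³
ΣAȳ = (22100.00)(85.00) + (-936.00)(63.50) + (-2652.00)(116.00) = 1511432.00 mm³
x̄ = 1170910.00 / 18512.00 = 63.25 mm
ȳ = 1511432.00 / 18512.00 = 81.65 mm

x̄ = 63.25 mm, ȳ = 81.65 mm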